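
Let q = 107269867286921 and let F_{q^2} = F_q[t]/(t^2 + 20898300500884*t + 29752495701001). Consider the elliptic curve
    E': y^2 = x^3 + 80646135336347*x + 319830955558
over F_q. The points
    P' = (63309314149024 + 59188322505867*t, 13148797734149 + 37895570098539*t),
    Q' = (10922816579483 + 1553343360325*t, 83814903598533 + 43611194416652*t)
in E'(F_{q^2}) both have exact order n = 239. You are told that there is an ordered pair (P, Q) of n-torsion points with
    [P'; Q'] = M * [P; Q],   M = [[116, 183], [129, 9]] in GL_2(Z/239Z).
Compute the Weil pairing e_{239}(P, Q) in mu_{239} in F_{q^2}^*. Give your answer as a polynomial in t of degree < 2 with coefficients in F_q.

76088620640992 + 44470211460959*t

Since e_{239}(P,P)=e_{239}(Q,Q)=1 and e_{239}(Q,P)=e_{239}(P,Q)^{-1}, expanding e_{239}(116*P + 183*Q,129*P + 9*Q) leaves e(P,Q)^det(M).
det(M) mod 239 = 142; its inverse in (Z/239)^* is 170 (check: 142*170 mod 239 = 1).
n = 239 = (11101111)_2 (8 bits, wt 7); accumulate f_{239,P'}(Q'+S)/f_{239,P'}(S) along the 7-step ladder.
The quotient is 12149042958035 + 103207893140032*t.
e_{239}(P,Q) = (12149042958035 + 103207893140032*t)^{170} = 76088620640992 + 44470211460959*t.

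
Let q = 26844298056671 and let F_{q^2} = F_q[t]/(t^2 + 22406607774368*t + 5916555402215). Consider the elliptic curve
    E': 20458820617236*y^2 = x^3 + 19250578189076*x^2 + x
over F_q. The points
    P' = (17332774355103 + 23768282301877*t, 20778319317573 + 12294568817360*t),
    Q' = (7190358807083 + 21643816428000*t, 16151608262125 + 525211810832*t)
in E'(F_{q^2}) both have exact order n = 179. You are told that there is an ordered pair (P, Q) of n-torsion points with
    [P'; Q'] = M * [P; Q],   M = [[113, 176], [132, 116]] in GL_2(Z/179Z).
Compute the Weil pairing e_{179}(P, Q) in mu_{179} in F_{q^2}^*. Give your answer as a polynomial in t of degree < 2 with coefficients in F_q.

Alternating bilinearity on E[179] (values in mu_{179} in F_{26844298056671^2}) gives e(P',Q') = e(P,Q)^det(M).
Hence e(P,Q) = e(P',Q')^{34} where 34 = 79^{-1} mod 179.
Montgomery->Weierstrass: x_W = 10741067184943*x+8586072009275, y_W=10741067184943*y on F_{26844298056671}; lands on y^2=x^3+5515365593305*x+4837001553866.
8-bit Miller (10110011) on E'/F_{26844298056671} with a'=5515365593305, b'=4837001553866: accumulate tangent/chord ratios at Q'+S and P'+S'.
The quotient is 2955744699305 + 8760085725820*t.
Raise to 34: e(P,Q) = 18153950219253 + 10781171612770*t in mu_{179}.

18153950219253 + 10781171612770*t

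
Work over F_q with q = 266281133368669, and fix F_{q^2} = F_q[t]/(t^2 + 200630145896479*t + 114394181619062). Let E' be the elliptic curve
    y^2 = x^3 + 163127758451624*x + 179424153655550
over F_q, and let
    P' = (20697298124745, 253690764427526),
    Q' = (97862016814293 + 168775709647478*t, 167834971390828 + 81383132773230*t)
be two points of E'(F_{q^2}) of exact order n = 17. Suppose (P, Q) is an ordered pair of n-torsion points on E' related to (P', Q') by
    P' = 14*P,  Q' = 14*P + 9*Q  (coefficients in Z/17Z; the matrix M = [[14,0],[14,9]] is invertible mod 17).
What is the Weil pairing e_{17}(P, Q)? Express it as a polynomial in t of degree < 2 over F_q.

16624642317073 + 202274528351872*t

Alternating bilinearity on E[17] (values in mu_{17} in F_{266281133368669^2}) gives e(P',Q') = e(P,Q)^det(M).
Hence e(P,Q) = e(P',Q')^{5} where 5 = 7^{-1} mod 17.
Build f_{17,P'} and f_{17,Q'} via the 5-bit ladder of 17=10001_2; evaluate at shifted divisors; quotient in F_{266281133368669^2}.
f_P(D_Q)/f_Q(D_P) = 182958949595829 + 11366007604853*t.
(182958949595829 + 11366007604853*t)^{5} mod (266281133368669,f) = 16624642317073 + 202274528351872*t.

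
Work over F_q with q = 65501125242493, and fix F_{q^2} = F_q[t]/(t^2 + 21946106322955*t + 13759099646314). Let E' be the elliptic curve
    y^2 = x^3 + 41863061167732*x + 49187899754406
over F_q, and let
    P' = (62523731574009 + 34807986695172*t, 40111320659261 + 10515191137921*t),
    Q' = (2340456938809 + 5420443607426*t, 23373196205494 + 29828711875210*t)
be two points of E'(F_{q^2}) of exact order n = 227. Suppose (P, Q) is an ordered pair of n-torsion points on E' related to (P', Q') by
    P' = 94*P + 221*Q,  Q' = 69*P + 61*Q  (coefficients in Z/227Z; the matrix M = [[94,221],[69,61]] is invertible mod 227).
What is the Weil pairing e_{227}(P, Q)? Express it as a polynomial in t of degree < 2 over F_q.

40182068002582 + 56582114155156*t

The 227-Weil pairing on E[227] over F_{65501125242493} is alternating-bilinear: e_{227}(P',Q') = e_{227}(P,Q)^det(M).
So e_{227}(P,Q) = e_{227}(P',Q')^{12}, since 19*12 = 1 mod 227.
Miller loop for e_{227} over F_{65501125242493^2}: bits of 227 = 11100011; 7 double steps + 4 add steps, l/v at each.
The quotient is 43679865233445 + 32615620921333*t.
Thus e_{227}(P,Q) = 40182068002582 + 56582114155156*t.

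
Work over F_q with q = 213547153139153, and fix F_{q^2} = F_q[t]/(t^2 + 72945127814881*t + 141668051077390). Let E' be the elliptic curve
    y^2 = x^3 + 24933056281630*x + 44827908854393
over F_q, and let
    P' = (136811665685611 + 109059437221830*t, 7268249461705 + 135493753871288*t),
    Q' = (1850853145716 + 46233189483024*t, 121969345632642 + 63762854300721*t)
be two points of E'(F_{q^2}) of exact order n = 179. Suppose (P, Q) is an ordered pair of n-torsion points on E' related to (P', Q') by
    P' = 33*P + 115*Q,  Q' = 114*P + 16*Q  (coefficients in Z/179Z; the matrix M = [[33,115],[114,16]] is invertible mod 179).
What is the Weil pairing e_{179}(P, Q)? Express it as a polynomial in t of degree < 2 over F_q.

Alternating bilinearity on E[179] (values in mu_{179} in F_{213547153139153^2}) gives e(P',Q') = e(P,Q)^det(M).
det M = 33*16 - 115*114 = -12582 = 127 (mod 179); 127^{-1} = 148 (mod 179).
8-bit Miller (10110011) on E'/F_{213547153139153} with a'=24933056281630, b'=44827908854393: accumulate tangent/chord ratios at Q'+S and P'+S'.
Result: e(P',Q') = 138859479883814 + 196567989097207*t.
e_{179}(P,Q) = (138859479883814 + 196567989097207*t)^{148} = 187565516835719 + 143458503758056*t.

187565516835719 + 143458503758056*t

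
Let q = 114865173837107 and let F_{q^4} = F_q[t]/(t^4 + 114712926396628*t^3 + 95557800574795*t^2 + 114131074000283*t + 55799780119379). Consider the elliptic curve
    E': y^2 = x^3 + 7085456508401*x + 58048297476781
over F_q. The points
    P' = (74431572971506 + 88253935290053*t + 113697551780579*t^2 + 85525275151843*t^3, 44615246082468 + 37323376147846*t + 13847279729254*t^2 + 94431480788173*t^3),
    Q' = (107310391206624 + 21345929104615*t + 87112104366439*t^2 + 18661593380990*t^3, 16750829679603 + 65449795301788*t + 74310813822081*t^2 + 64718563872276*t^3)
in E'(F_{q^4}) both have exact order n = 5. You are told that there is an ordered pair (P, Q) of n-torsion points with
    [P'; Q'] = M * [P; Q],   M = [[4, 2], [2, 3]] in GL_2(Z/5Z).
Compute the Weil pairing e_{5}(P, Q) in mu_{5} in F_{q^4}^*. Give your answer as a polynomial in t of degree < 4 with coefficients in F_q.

Under M = [[4,2],[2,3]] in GL_2(Z/5), e_{5}(P',Q') = e_{5}(P,Q)^(4*3-2*2 mod 5).
det M = 4*3 - 2*2 = 8 = 3 (mod 5); 3^{-1} = 2 (mod 5).
n = 5 = (101)_2 (3 bits, wt 2); accumulate f_{5,P'}(Q'+S)/f_{5,P'}(S) along the 2-step ladder.
f_P(D_Q)/f_Q(D_P) = 74395401083016 + 39195900623423*t + 18467532465556*t^2 + 104133957788192*t^3.
Hence e(P,Q) = 41992701005381 + 66636852135800*t + 83300683213012*t^2 + 84695522638739*t^3 in F_{114865173837107^4}^*.

41992701005381 + 66636852135800*t + 83300683213012*t^2 + 84695522638739*t^3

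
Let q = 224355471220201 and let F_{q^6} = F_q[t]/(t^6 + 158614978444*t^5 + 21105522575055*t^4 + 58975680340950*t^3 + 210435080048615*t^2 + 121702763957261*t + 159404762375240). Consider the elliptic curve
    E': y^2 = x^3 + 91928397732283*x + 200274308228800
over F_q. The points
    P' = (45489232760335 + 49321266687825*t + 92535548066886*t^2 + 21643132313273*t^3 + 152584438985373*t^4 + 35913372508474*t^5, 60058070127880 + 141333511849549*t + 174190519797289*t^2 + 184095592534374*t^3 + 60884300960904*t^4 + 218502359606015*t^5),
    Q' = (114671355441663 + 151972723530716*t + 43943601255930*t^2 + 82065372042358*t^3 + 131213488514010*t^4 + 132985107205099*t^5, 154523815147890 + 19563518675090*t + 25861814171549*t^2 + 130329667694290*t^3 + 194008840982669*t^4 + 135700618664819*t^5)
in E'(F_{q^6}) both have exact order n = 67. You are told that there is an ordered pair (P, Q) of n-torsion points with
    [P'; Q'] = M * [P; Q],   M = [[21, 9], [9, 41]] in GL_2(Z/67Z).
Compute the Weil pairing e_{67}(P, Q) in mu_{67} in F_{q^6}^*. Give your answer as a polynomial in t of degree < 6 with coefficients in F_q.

18521213958685 + 140381335022219*t + 197282883387304*t^2 + 130185266030671*t^3 + 118310080924148*t^4 + 209347362166800*t^5

Under M = [[21,9],[9,41]] in GL_2(Z/67), e_{67}(P',Q') = e_{67}(P,Q)^(21*41-9*9 mod 67).
Hence e(P,Q) = e(P',Q')^{53} where 53 = 43^{-1} mod 67.
Double-and-add over 1000011: 7-1 doublings, 3-1 additions; each step l_{T,T}/v_{2T} or l_{T,P'}/v at Q'+S for random S.
Result: e(P',Q') = 162740595550809 + 173178082548663*t + 63446212471925*t^2 + 82328314383453*t^3 + 23012438403341*t^4 + 88489174611083*t^5.
(162740595550809 + 173178082548663*t + 63446212471925*t^2 + 82328314383453*t^3 + 23012438403341*t^4 + 88489174611083*t^5)^{53} mod (224355471220201,f) = 18521213958685 + 140381335022219*t + 197282883387304*t^2 + 130185266030671*t^3 + 118310080924148*t^4 + 209347362166800*t^5.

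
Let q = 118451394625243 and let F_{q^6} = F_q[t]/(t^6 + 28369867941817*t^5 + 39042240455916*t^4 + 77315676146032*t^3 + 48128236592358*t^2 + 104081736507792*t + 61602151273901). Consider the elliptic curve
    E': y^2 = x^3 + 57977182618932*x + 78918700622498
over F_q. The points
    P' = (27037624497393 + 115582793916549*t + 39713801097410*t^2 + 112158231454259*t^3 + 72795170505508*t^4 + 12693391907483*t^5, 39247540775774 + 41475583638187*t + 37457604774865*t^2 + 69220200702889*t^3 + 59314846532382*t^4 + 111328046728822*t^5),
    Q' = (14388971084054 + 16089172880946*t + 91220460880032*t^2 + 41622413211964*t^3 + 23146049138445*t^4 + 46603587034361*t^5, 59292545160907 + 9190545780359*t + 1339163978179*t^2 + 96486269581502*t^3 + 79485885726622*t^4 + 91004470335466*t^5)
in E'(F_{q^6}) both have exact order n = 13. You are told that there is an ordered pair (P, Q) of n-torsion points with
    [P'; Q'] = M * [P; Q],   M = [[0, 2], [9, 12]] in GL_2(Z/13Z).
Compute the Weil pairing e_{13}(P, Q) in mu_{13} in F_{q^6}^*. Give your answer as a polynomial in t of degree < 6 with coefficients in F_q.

34235408573959 + 104776043621731*t + 78523651780771*t^2 + 26832627688292*t^3 + 78753833451772*t^4 + 77968221000399*t^5

e_{13} is bilinear + alternating on E[13], so e_{13}(2*Q, 9*P + 12*Q) = e_{13}(P,Q)^(0*12-2*9).
Inverting 8 mod 13: 5. Thus e_{13}(P,Q) = e(P',Q')^{5}.
Build f_{13,P'} and f_{13,Q'} via the 4-bit ladder of 13=1101_2; evaluate at shifted divisors; quotient in F_{118451394625243^6}.
Miller gives e_{13}(P',Q') = 43651584037730 + 39552966543805*t + 54461715440255*t^2 + 64435876202878*t^3 + 43935721080183*t^4 + 87860507744528*t^5 in F_{118451394625243^6}.
Thus e_{13}(P,Q) = 34235408573959 + 104776043621731*t + 78523651780771*t^2 + 26832627688292*t^3 + 78753833451772*t^4 + 77968221000399*t^5.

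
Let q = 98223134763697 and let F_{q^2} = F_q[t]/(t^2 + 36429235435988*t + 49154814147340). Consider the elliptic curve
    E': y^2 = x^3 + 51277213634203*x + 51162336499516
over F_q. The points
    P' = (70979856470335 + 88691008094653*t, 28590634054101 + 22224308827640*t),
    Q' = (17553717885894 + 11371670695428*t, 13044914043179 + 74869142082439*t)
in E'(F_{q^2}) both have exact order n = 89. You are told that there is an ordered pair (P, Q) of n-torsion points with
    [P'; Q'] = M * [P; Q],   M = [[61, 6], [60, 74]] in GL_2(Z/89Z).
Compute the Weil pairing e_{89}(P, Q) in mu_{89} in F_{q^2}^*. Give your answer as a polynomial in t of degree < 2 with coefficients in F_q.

The 89-Weil pairing on E[89] over F_{98223134763697} is alternating-bilinear: e_{89}(P',Q') = e_{89}(P,Q)^det(M).
Inverting 60 mod 89: 46. Thus e_{89}(P,Q) = e(P',Q')^{46}.
Miller loop for e_{89} over F_{98223134763697^2}: bits of 89 = 1011001; 6 double steps + 3 add steps, l/v at each.
f_P(D_Q)/f_Q(D_P) = 87846644535961 + 38652566390776*t.
(87846644535961 + 38652566390776*t)^{46} mod (98223134763697,f) = 29413083843177 + 67080715244548*t.

29413083843177 + 67080715244548*t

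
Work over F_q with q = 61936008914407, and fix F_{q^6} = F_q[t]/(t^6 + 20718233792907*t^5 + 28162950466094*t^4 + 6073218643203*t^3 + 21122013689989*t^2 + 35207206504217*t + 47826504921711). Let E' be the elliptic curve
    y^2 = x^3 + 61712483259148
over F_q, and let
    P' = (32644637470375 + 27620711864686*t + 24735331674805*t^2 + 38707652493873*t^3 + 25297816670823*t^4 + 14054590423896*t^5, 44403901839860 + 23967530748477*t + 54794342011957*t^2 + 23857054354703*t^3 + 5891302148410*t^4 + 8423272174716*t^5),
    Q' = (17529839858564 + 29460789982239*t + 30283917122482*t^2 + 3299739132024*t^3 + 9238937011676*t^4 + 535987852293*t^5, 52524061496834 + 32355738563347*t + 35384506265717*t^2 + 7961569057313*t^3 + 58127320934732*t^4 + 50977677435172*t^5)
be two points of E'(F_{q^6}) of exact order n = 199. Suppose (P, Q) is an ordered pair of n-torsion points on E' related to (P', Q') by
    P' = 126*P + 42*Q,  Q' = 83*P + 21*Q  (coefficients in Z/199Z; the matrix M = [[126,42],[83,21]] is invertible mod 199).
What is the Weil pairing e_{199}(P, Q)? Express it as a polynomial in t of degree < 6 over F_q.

53731022025069 + 22366875814553*t + 1810397378401*t^2 + 27092055758679*t^3 + 39018668521338*t^4 + 2399452935634*t^5

e_{199}(aP+bQ,cP+dQ) = e_{199}(P,Q)^(ad-bc); with (a,b,c,d)=(126,42,83,21) this gives the det-199 law.
Inverting 155 mod 199: 104. Thus e_{199}(P,Q) = e(P',Q')^{104}.
Run Miller on y^2=x^3+61712483259148 over F_{61936008914407}: ladder 11000111 (8 bits); e = f_P(D_Q)/f_Q(D_P).
f_P(D_Q)/f_Q(D_P) = 48135605145482 + 59142451492156*t + 21358730396973*t^2 + 37007636310235*t^3 + 578125373267*t^4 + 51394280152793*t^5.
Finally e_{199}(P,Q) = 53731022025069 + 22366875814553*t + 1810397378401*t^2 + 27092055758679*t^3 + 39018668521338*t^4 + 2399452935634*t^5.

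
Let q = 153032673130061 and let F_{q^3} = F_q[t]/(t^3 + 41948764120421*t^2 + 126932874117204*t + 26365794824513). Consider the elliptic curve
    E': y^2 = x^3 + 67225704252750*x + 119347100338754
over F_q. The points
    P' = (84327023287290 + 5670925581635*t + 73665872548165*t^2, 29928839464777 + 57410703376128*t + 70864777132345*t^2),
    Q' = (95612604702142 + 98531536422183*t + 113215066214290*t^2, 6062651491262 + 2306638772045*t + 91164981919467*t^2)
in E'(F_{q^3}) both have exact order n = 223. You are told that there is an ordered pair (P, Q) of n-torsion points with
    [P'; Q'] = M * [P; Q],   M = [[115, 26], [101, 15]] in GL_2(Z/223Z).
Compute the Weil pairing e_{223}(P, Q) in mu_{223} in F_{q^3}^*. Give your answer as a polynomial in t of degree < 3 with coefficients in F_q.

The 223-Weil pairing on E[223] over F_{153032673130061} is alternating-bilinear: e_{223}(P',Q') = e_{223}(P,Q)^det(M).
Hence e(P,Q) = e(P',Q')^{99} where 99 = 214^{-1} mod 223.
Miller loop for e_{223} over F_{153032673130061^3}: bits of 223 = 11011111; 7 double steps + 6 add steps, l/v at each.
e_{223}(P',Q') = 8546187730419 + 38741507859577*t + 116795274318387*t^2.
(8546187730419 + 38741507859577*t + 116795274318387*t^2)^{99} mod (153032673130061,f) = 5506379046712 + 17234669137617*t + 10752842275362*t^2.

5506379046712 + 17234669137617*t + 10752842275362*t^2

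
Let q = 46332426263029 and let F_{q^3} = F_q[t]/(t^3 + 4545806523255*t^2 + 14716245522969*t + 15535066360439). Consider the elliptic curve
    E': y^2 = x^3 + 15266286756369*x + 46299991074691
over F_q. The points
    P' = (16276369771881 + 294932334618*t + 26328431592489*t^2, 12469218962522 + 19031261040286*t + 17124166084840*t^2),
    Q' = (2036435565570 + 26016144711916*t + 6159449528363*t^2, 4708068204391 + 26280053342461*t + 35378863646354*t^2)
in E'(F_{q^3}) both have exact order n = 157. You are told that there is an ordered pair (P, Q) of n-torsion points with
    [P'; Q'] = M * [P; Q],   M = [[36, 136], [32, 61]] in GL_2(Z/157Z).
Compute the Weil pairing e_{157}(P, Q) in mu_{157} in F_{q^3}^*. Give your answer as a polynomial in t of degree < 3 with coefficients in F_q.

21106406916991 + 28415250430307*t + 30657003427527*t^2

Since e_{157}(P,P)=e_{157}(Q,Q)=1 and e_{157}(Q,P)=e_{157}(P,Q)^{-1}, expanding e_{157}(36*P + 136*Q,32*P + 61*Q) leaves e(P,Q)^det(M).
36*61 - 136*32 = -2156; reduced mod 157: det = 42, inverse 86.
n = 157 = (10011101)_2 (8 bits, wt 5); accumulate f_{157,P'}(Q'+S)/f_{157,P'}(S) along the 7-step ladder.
f_P(D_Q)/f_Q(D_P) = 43678145071439 + 15968099014831*t + 41524804681340*t^2.
Finally e_{157}(P,Q) = 21106406916991 + 28415250430307*t + 30657003427527*t^2.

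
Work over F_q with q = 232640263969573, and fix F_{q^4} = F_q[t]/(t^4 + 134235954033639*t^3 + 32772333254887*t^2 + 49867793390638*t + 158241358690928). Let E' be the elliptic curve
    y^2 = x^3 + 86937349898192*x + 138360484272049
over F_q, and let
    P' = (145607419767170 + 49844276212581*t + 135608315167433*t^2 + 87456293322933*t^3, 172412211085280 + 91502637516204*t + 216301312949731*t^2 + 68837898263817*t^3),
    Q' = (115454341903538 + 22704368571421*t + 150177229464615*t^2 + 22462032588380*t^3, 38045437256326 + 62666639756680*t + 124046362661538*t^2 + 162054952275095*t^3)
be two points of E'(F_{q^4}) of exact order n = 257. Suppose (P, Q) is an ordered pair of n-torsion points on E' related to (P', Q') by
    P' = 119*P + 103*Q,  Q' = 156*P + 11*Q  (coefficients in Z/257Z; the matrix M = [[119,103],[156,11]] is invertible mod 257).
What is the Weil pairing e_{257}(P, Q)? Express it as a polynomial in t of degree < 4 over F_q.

48721617468734 + 156886324616361*t + 169686634124506*t^2 + 107108540851851*t^3

The 257-Weil pairing on E[257] over F_{232640263969573} is alternating-bilinear: e_{257}(P',Q') = e_{257}(P,Q)^det(M).
Inverting 147 mod 257: 7. Thus e_{257}(P,Q) = e(P',Q')^{7}.
Run Miller on y^2=x^3+86937349898192*x+138360484272049 over F_{232640263969573}: ladder 100000001 (9 bits); e = f_P(D_Q)/f_Q(D_P).
Result: e(P',Q') = 222578762719958 + 195207899432294*t + 100761395051631*t^2 + 218837437518914*t^3.
Finally e_{257}(P,Q) = 48721617468734 + 156886324616361*t + 169686634124506*t^2 + 107108540851851*t^3.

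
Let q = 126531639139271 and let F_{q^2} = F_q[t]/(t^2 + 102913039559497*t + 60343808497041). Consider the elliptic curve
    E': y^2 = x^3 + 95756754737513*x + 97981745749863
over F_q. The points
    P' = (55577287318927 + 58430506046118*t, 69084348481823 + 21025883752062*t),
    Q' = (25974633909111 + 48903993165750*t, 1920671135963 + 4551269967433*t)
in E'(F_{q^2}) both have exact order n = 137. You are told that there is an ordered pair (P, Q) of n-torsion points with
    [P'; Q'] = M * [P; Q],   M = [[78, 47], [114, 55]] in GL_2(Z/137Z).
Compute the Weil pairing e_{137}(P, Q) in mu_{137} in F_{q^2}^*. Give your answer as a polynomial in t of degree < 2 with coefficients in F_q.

68969195987759 + 100129748154220*t

e_{137}(aP+bQ,cP+dQ) = e_{137}(P,Q)^(ad-bc); with (a,b,c,d)=(78,47,114,55) this gives the det-137 law.
Hence e(P,Q) = e(P',Q')^{93} where 93 = 28^{-1} mod 137.
8-bit Miller (10001001) on E'/F_{126531639139271} with a'=95756754737513, b'=97981745749863: accumulate tangent/chord ratios at Q'+S and P'+S'.
e_{137}(P',Q') = 103567159464805 + 64963960960116*t.
Finally e_{137}(P,Q) = 68969195987759 + 100129748154220*t.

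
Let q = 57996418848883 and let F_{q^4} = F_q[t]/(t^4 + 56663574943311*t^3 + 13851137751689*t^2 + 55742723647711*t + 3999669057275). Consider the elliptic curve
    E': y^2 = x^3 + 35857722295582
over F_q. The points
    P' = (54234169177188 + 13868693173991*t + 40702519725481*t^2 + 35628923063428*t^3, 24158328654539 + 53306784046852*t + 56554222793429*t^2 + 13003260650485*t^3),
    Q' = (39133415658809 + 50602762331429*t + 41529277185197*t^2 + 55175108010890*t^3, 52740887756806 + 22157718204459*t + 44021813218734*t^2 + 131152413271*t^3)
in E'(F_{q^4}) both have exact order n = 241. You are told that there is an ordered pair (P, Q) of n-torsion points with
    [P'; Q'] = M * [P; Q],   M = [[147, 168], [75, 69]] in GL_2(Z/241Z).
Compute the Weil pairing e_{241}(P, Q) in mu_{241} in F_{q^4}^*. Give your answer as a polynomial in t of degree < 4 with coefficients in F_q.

29909856728358 + 38640604567527*t + 1119838416460*t^2 + 49139919906982*t^3

Alternating bilinearity on E[241] (values in mu_{241} in F_{57996418848883^4}) gives e(P',Q') = e(P,Q)^det(M).
So e_{241}(P,Q) = e_{241}(P',Q')^{41}, since 194*41 = 1 mod 241.
Double-and-add over 11110001: 8-1 doublings, 5-1 additions; each step l_{T,T}/v_{2T} or l_{T,P'}/v at Q'+S for random S.
Result: e(P',Q') = 33711792793016 + 666092437512*t + 17936521998012*t^2 + 15405168070420*t^3.
(33711792793016 + 666092437512*t + 17936521998012*t^2 + 15405168070420*t^3)^{41} mod (57996418848883,f) = 29909856728358 + 38640604567527*t + 1119838416460*t^2 + 49139919906982*t^3.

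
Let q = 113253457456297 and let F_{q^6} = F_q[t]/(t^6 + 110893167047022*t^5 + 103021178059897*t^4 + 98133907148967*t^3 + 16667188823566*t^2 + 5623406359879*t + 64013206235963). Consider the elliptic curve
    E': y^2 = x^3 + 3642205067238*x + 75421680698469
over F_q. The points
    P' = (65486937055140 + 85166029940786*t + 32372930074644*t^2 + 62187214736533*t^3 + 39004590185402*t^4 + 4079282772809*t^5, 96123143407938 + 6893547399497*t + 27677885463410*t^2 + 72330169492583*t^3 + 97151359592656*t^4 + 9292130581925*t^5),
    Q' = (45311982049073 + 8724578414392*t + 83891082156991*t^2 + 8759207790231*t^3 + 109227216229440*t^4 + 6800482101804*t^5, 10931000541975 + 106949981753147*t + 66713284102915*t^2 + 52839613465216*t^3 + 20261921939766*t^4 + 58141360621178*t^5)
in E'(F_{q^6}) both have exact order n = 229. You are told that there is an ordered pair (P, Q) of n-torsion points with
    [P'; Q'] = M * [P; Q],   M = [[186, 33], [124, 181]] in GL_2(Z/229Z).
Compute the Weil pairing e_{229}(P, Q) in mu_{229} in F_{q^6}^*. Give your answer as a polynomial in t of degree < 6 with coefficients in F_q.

55090787139468 + 76658632752244*t + 16326576881728*t^2 + 98142611365464*t^3 + 88780776661289*t^4 + 33850536120756*t^5

Since e_{229}(P,P)=e_{229}(Q,Q)=1 and e_{229}(Q,P)=e_{229}(P,Q)^{-1}, expanding e_{229}(186*P + 33*Q,124*P + 181*Q) leaves e(P,Q)^det(M).
det(M) mod 229 = 33; its inverse in (Z/229)^* is 118 (check: 33*118 mod 229 = 1).
Run Miller on y^2=x^3+3642205067238*x+75421680698469 over F_{113253457456297}: ladder 11100101 (8 bits); e = f_P(D_Q)/f_Q(D_P).
So e_{229}(P',Q') = 93438907830528 + 55535494325317*t + 30042162615797*t^2 + 34584046433018*t^3 + 106853356924589*t^4 + 90239969281764*t^5.
Finally e_{229}(P,Q) = 55090787139468 + 76658632752244*t + 16326576881728*t^2 + 98142611365464*t^3 + 88780776661289*t^4 + 33850536120756*t^5.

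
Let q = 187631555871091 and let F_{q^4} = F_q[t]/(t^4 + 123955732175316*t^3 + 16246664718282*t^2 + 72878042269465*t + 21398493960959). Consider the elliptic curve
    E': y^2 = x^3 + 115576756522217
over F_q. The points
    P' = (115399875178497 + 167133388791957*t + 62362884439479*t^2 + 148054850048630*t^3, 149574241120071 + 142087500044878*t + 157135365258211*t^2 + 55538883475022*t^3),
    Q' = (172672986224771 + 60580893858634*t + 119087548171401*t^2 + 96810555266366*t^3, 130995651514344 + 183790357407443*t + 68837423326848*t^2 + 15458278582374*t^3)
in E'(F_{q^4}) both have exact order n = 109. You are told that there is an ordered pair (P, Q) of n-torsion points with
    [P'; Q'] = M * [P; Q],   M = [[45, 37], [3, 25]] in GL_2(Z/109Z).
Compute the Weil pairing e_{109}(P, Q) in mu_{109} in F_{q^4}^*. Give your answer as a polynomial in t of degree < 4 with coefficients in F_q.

e_{109} is bilinear + alternating on E[109], so e_{109}(45*P + 37*Q, 3*P + 25*Q) = e_{109}(P,Q)^(45*25-37*3).
Hence e(P,Q) = e(P',Q')^{76} where 76 = 33^{-1} mod 109.
Run Miller on y^2=x^3+115576756522217 over F_{187631555871091}: ladder 1101101 (7 bits); e = f_P(D_Q)/f_Q(D_P).
The quotient is 167319009266342 + 102705651202141*t + 71765347635425*t^2 + 16018595137046*t^3.
Raise to 76: e(P,Q) = 17274765572066 + 181354342720658*t + 86089565374432*t^2 + 44453176869381*t^3 in mu_{109}.

17274765572066 + 181354342720658*t + 86089565374432*t^2 + 44453176869381*t^3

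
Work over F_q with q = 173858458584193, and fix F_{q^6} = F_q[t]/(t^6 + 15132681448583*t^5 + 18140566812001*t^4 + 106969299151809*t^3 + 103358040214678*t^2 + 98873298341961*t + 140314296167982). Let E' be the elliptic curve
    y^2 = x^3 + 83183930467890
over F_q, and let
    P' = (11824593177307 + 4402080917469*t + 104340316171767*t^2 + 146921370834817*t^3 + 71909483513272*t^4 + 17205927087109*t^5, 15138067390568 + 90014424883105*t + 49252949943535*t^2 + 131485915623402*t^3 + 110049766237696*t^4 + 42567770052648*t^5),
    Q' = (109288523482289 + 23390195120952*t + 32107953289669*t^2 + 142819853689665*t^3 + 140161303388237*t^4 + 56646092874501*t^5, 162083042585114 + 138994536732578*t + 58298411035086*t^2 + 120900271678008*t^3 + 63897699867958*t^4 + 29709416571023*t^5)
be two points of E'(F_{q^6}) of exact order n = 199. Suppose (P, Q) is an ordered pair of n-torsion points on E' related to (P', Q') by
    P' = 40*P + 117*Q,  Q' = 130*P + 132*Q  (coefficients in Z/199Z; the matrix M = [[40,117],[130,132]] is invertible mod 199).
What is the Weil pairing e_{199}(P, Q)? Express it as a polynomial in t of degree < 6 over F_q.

The 199-Weil pairing on E[199] over F_{173858458584193} is alternating-bilinear: e_{199}(P',Q') = e_{199}(P,Q)^det(M).
det(M) mod 199 = 20; its inverse in (Z/199)^* is 10 (check: 20*10 mod 199 = 1).
n = 199 = (11000111)_2 (8 bits, wt 5); accumulate f_{199,P'}(Q'+S)/f_{199,P'}(S) along the 7-step ladder.
f_P(D_Q)/f_Q(D_P) = 38089489819815 + 151829636696108*t + 60227208755418*t^2 + 157755319490732*t^3 + 113114125274299*t^4 + 30171204463117*t^5.
Finally e_{199}(P,Q) = 76237319155306 + 127680366926025*t + 57826400452399*t^2 + 164303558520164*t^3 + 9445467466850*t^4 + 61456382606173*t^5.

76237319155306 + 127680366926025*t + 57826400452399*t^2 + 164303558520164*t^3 + 9445467466850*t^4 + 61456382606173*t^5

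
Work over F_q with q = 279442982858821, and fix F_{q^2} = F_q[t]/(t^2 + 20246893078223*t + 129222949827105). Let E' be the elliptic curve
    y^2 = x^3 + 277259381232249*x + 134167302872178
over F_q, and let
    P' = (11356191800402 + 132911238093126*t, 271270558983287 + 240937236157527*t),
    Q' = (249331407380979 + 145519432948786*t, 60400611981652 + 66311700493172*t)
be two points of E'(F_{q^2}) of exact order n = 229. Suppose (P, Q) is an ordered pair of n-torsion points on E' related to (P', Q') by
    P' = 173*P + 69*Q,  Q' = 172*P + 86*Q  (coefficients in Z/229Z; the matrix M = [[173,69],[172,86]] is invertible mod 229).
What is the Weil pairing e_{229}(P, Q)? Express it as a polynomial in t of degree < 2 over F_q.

Under M = [[173,69],[172,86]] in GL_2(Z/229), e_{229}(P',Q') = e_{229}(P,Q)^(173*86-69*172 mod 229).
173*86 - 69*172 = 3010; reduced mod 229: det = 33, inverse 118.
Double-and-add over 11100101: 8-1 doublings, 5-1 additions; each step l_{T,T}/v_{2T} or l_{T,P'}/v at Q'+S for random S.
So e_{229}(P',Q') = 62419434410077 + 156509398242612*t.
Raise to 118: e(P,Q) = 29507833987765 + 88459034340423*t in mu_{229}.

29507833987765 + 88459034340423*t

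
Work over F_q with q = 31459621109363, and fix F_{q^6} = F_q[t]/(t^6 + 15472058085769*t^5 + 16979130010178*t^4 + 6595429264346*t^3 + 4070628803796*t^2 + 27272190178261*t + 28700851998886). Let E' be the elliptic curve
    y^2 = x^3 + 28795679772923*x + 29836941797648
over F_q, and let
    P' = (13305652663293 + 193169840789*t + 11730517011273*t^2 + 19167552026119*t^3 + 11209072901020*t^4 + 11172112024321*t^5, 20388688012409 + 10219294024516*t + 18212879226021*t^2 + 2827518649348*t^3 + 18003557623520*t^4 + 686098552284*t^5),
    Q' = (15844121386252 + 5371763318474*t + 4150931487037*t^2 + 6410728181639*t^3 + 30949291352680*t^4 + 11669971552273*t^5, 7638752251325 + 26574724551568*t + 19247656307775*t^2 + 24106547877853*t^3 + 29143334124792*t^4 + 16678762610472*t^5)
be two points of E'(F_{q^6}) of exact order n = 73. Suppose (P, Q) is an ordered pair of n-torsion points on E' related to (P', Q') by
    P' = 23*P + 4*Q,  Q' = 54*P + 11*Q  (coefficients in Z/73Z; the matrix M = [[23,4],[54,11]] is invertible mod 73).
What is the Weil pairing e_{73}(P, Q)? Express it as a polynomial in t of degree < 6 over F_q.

Under M = [[23,4],[54,11]] in GL_2(Z/73), e_{73}(P',Q') = e_{73}(P,Q)^(23*11-4*54 mod 73).
Hence e(P,Q) = e(P',Q')^{2} where 2 = 37^{-1} mod 73.
Double-and-add over 1001001: 7-1 doublings, 3-1 additions; each step l_{T,T}/v_{2T} or l_{T,P'}/v at Q'+S for random S.
The quotient is 14877309942168 + 10524042660742*t + 22728223528198*t^2 + 24502786553993*t^3 + 1973698794126*t^4 + 12743686450057*t^5.
e_{73}(P,Q) = (14877309942168 + 10524042660742*t + 22728223528198*t^2 + 24502786553993*t^3 + 1973698794126*t^4 + 12743686450057*t^5)^{2} = 24486882268610 + 29536897182976*t + 17180788388508*t^2 + 11726188628904*t^3 + 19081556079115*t^4 + 28423697785120*t^5.

24486882268610 + 29536897182976*t + 17180788388508*t^2 + 11726188628904*t^3 + 19081556079115*t^4 + 28423697785120*t^5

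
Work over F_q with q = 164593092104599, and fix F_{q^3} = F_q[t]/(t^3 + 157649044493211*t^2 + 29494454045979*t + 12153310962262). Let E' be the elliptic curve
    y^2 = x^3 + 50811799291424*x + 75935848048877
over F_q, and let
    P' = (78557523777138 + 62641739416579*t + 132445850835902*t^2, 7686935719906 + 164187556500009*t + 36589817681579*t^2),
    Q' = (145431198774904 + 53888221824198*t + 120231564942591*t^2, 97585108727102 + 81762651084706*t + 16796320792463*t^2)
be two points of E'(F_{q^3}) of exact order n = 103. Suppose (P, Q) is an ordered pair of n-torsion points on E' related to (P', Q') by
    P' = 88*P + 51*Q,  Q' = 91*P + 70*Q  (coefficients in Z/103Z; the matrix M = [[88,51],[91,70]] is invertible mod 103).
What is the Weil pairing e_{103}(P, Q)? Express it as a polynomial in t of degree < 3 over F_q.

138312272246640 + 137055462217136*t + 121384353857357*t^2

e_{103}(aP+bQ,cP+dQ) = e_{103}(P,Q)^(ad-bc); with (a,b,c,d)=(88,51,91,70) this gives the det-103 law.
Inverting 77 mod 103: 99. Thus e_{103}(P,Q) = e(P',Q')^{99}.
Miller loop for e_{103} over F_{164593092104599^3}: bits of 103 = 1100111; 6 double steps + 4 add steps, l/v at each.
e_{103}(P',Q') = 113528803661157 + 47775401831006*t + 73742386887448*t^2.
Thus e_{103}(P,Q) = 138312272246640 + 137055462217136*t + 121384353857357*t^2.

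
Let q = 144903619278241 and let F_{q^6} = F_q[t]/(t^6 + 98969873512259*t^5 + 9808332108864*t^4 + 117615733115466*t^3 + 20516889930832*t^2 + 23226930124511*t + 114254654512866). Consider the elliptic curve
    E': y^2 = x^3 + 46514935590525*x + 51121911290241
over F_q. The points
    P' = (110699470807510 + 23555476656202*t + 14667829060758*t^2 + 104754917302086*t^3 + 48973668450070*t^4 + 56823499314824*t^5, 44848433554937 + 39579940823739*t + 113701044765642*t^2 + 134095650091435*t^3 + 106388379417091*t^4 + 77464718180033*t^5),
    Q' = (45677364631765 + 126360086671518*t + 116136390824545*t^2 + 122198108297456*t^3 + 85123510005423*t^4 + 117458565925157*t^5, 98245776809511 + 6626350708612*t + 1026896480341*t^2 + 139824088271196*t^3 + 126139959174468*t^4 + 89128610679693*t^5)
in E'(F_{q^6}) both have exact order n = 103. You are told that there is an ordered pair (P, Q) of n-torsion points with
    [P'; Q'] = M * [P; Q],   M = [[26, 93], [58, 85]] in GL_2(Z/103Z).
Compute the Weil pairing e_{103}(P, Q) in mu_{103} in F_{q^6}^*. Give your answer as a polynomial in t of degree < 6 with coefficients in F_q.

Under M = [[26,93],[58,85]] in GL_2(Z/103), e_{103}(P',Q') = e_{103}(P,Q)^(26*85-93*58 mod 103).
Inverting 9 mod 103: 23. Thus e_{103}(P,Q) = e(P',Q')^{23}.
Run Miller on y^2=x^3+46514935590525*x+51121911290241 over F_{144903619278241}: ladder 1100111 (7 bits); e = f_P(D_Q)/f_Q(D_P).
e_{103}(P',Q') = 110849681135610 + 21681257739941*t + 70820278979056*t^2 + 135141979378868*t^3 + 83471441328944*t^4 + 132096993786853*t^5.
(110849681135610 + 21681257739941*t + 70820278979056*t^2 + 135141979378868*t^3 + 83471441328944*t^4 + 132096993786853*t^5)^{23} mod (144903619278241,f) = 119831113813248 + 48617357476240*t + 123575026988217*t^2 + 128525095132979*t^3 + 79230790128147*t^4 + 67029388826571*t^5.

119831113813248 + 48617357476240*t + 123575026988217*t^2 + 128525095132979*t^3 + 79230790128147*t^4 + 67029388826571*t^5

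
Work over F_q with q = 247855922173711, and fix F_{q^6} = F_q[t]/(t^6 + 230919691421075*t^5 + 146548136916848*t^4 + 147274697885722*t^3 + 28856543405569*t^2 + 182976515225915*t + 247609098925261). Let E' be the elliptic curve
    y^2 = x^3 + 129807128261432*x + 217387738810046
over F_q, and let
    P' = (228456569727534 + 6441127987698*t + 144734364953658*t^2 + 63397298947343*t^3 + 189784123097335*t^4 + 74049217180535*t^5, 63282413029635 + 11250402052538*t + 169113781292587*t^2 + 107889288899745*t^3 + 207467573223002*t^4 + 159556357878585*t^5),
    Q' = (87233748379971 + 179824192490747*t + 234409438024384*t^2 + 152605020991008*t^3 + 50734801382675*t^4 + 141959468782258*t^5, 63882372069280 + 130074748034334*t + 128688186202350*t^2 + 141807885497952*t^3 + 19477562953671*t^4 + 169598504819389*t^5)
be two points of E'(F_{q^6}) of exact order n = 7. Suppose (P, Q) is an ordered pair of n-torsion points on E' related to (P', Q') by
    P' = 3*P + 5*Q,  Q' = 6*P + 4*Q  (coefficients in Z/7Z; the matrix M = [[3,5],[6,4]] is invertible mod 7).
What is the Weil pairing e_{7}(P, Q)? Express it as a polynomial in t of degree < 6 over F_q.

Alternating bilinearity on E[7] (values in mu_{7} in F_{247855922173711^6}) gives e(P',Q') = e(P,Q)^det(M).
3*4 - 5*6 = -18; reduced mod 7: det = 3, inverse 5.
Run Miller on y^2=x^3+129807128261432*x+217387738810046 over F_{247855922173711}: ladder 111 (3 bits); e = f_P(D_Q)/f_Q(D_P).
f_P(D_Q)/f_Q(D_P) = 140304381299646 + 9340925664563*t + 218028183688797*t^2 + 92832168658233*t^3 + 209856336646318*t^4 + 47429558271513*t^5.
e_{7}(P,Q) = (140304381299646 + 9340925664563*t + 218028183688797*t^2 + 92832168658233*t^3 + 209856336646318*t^4 + 47429558271513*t^5)^{5} = 160728598834471 + 235252430777269*t + 227761463926507*t^2 + 21411696298760*t^3 + 61711793626219*t^4 + 73031380643960*t^5.

160728598834471 + 235252430777269*t + 227761463926507*t^2 + 21411696298760*t^3 + 61711793626219*t^4 + 73031380643960*t^5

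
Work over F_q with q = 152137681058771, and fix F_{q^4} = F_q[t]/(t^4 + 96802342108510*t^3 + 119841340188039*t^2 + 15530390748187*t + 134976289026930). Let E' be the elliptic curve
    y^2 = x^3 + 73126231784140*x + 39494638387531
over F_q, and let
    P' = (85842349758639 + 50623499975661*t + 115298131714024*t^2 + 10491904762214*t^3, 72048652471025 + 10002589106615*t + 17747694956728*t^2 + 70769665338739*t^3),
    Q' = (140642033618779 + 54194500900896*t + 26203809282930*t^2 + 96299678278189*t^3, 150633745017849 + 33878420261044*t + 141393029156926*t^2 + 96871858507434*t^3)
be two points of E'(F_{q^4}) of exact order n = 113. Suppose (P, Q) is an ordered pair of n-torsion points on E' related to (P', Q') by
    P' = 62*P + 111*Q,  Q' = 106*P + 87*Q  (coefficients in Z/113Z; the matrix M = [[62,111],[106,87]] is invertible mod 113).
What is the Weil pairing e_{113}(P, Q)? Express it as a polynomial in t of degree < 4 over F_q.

Under M = [[62,111],[106,87]] in GL_2(Z/113), e_{113}(P',Q') = e_{113}(P,Q)^(62*87-111*106 mod 113).
Hence e(P,Q) = e(P',Q')^{95} where 95 = 69^{-1} mod 113.
n = 113 = (1110001)_2 (7 bits, wt 4); accumulate f_{113,P'}(Q'+S)/f_{113,P'}(S) along the 6-step ladder.
e_{113}(P',Q') = 140724840705284 + 51545261734609*t + 45756365111790*t^2 + 8735070304724*t^3.
Raise to 95: e(P,Q) = 140831327127881 + 72371380646848*t + 63770581872637*t^2 + 124526697367337*t^3 in mu_{113}.

140831327127881 + 72371380646848*t + 63770581872637*t^2 + 124526697367337*t^3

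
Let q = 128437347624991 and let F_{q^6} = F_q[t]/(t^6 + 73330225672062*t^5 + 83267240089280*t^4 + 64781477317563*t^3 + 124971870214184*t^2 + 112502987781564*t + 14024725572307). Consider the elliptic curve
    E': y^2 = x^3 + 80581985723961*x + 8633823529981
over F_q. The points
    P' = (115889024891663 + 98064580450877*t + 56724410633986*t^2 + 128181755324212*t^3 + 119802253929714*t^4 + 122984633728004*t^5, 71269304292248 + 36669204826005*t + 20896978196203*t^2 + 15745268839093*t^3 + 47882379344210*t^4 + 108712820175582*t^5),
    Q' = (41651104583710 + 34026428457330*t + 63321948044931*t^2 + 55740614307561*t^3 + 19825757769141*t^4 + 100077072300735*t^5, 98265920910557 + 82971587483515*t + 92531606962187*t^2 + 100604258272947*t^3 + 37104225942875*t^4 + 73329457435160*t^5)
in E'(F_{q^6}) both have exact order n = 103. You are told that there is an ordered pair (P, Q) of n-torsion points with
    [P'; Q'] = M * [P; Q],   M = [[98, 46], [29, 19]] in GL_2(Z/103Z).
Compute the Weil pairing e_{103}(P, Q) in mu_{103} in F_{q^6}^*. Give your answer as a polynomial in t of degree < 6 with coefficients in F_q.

Alternating bilinearity on E[103] (values in mu_{103} in F_{128437347624991^6}) gives e(P',Q') = e(P,Q)^det(M).
Hence e(P,Q) = e(P',Q')^{8} where 8 = 13^{-1} mod 103.
n = 103 = (1100111)_2 (7 bits, wt 5); accumulate f_{103,P'}(Q'+S)/f_{103,P'}(S) along the 6-step ladder.
So e_{103}(P',Q') = 56173731847645 + 4987346690925*t + 28866761931479*t^2 + 87441646784703*t^3 + 128135451208540*t^4 + 41891522351179*t^5.
Raise to 8: e(P,Q) = 94189018278943 + 123561844428494*t + 77850352197008*t^2 + 67319620385957*t^3 + 42659580629947*t^4 + 116520987975272*t^5 in mu_{103}.

94189018278943 + 123561844428494*t + 77850352197008*t^2 + 67319620385957*t^3 + 42659580629947*t^4 + 116520987975272*t^5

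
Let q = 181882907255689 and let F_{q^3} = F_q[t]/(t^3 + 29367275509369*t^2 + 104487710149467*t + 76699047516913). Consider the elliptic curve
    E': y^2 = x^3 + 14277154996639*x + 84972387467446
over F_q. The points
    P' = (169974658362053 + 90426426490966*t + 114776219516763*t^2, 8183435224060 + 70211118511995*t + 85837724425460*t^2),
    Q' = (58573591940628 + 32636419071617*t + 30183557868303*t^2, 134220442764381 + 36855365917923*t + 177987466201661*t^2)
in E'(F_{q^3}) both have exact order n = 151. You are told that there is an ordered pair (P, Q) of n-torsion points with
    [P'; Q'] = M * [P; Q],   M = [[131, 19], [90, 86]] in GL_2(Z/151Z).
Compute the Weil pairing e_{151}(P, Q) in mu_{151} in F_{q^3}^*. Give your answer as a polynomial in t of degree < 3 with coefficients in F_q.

90054086444971 + 5285065833218*t + 2837794713706*t^2

e_{151}(aP+bQ,cP+dQ) = e_{151}(P,Q)^(ad-bc); with (a,b,c,d)=(131,19,90,86) this gives the det-151 law.
det(M) mod 151 = 43; its inverse in (Z/151)^* is 144 (check: 43*144 mod 151 = 1).
8-bit Miller (10010111) on E'/F_{181882907255689} with a'=14277154996639, b'=84972387467446: accumulate tangent/chord ratios at Q'+S and P'+S'.
f_P(D_Q)/f_Q(D_P) = 88575777797635 + 73055646574539*t + 8265701667422*t^2.
Hence e(P,Q) = 90054086444971 + 5285065833218*t + 2837794713706*t^2 in F_{181882907255689^3}^*.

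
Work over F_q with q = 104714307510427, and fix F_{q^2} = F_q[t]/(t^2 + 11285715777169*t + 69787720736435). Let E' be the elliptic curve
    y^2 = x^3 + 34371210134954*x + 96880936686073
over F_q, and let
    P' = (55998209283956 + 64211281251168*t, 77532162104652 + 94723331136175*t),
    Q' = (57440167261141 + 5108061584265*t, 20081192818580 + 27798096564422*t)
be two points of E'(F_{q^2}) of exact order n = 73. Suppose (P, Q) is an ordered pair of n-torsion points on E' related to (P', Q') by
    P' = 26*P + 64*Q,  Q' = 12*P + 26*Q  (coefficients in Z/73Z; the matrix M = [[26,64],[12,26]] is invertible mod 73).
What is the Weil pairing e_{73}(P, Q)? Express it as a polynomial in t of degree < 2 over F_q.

Alternating bilinearity on E[73] (values in mu_{73} in F_{104714307510427^2}) gives e(P',Q') = e(P,Q)^det(M).
det(M) mod 73 = 54; its inverse in (Z/73)^* is 23 (check: 54*23 mod 73 = 1).
Miller loop for e_{73} over F_{104714307510427^2}: bits of 73 = 1001001; 6 double steps + 2 add steps, l/v at each.
e_{73}(P',Q') = 20264605042260 + 35899451057774*t.
Raise to 23: e(P,Q) = 41283825831882 + 6328474272449*t in mu_{73}.

41283825831882 + 6328474272449*t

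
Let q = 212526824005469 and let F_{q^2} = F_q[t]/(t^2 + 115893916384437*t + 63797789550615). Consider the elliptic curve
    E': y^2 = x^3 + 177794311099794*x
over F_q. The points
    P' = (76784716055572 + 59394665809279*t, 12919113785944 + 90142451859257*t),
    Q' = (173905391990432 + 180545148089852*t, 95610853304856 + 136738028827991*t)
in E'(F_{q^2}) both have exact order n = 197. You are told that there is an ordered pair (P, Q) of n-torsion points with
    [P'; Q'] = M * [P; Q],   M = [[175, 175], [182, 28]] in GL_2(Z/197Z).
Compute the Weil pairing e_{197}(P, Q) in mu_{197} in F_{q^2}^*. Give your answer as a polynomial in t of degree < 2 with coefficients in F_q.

e_{197} is bilinear + alternating on E[197], so e_{197}(175*P + 175*Q, 182*P + 28*Q) = e_{197}(P,Q)^(175*28-175*182).
175*28 - 175*182 = -26950; reduced mod 197: det = 39, inverse 96.
8-bit Miller (11000101) on E'/F_{212526824005469} with a'=177794311099794, b'=0: accumulate tangent/chord ratios at Q'+S and P'+S'.
f_P(D_Q)/f_Q(D_P) = 206353082956900 + 44081429239735*t.
Finally e_{197}(P,Q) = 31572683666261 + 89435116300033*t.

31572683666261 + 89435116300033*t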